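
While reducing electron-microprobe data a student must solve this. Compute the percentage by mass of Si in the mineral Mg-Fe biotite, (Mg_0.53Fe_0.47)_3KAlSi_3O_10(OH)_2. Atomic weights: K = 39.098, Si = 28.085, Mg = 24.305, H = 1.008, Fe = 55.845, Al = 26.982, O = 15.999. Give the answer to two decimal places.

18.25 mass %

Molar mass of (Mg_0.53Fe_0.47)_3KAlSi_3O_10(OH)_2: 1.59×24.305 + 1.41×55.845 + 1×39.098 + 1×26.982 + 3×28.085 + 12×15.999 + 2×1.008 = 461.725 g/mol.
Mass of Si per formula unit: 3 × 28.085 = 84.255 g.
Weight fraction Si = 84.255 / 461.725 = 0.1825.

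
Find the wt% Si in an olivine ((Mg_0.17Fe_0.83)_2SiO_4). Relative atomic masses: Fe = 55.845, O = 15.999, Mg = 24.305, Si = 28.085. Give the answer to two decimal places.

14.55 weight percent

M((Mg_0.17Fe_0.83)_2SiO_4) = 193.047 g/mol.
Si contributes 1 × 28.085 = 28.085 g per mole.
28.085/193.047 = 0.1455 → 14.55%.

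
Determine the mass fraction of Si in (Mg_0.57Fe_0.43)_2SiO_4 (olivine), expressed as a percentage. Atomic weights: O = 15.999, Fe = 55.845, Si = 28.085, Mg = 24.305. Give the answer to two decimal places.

Formula mass = 1.14*24.305 + 0.86*55.845 + 1*28.085 + 4*15.999 = 167.815 g/mol, of which 28.085 g is Si.
So Si makes up 28.085/167.815 = 0.1674 of the mass, i.e. 16.74%.

16.74 weight percent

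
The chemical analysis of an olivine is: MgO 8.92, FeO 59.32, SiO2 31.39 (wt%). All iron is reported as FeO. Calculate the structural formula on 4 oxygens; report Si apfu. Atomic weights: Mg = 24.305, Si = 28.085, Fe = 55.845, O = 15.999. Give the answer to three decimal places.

0.999 Si apfu

MgO: 8.92/40.304 = 0.22132 mol → 0.22132 mol Mg, 0.22132 mol O.
FeO: 59.32/71.844 = 0.82568 mol → 0.82568 mol Fe, 0.82568 mol O.
SiO2: 31.39/60.083 = 0.52244 mol → 0.52244 mol Si, 1.04488 mol O.
Total oxygen = 2.09188 mol. Normalization factor = 4/2.09188 = 1.91216.
Si per 4 O = 0.52244 × 1.91216 = 0.999.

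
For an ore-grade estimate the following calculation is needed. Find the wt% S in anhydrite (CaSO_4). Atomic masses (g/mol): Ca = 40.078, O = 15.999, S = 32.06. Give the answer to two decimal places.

23.55 mass %

Molar mass of CaSO_4: 1×40.078 + 1×32.06 + 4×15.999 = 136.134 g/mol.
Mass of S per formula unit: 1 × 32.06 = 32.060 g.
Weight fraction S = 32.060 / 136.134 = 0.2355.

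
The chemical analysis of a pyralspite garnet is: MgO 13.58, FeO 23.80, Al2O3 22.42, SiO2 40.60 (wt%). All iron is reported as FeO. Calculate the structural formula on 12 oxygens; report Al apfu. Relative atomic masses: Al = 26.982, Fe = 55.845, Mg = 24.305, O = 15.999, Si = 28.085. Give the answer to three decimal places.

1.970 Al apfu

13.58 wt% MgO ÷ 40.304 g/mol = 0.33694 mol, giving 0.33694 Mg and 0.33694 O.
23.80 wt% FeO ÷ 71.844 g/mol = 0.33127 mol, giving 0.33127 Fe and 0.33127 O.
22.42 wt% Al2O3 ÷ 101.961 g/mol = 0.21989 mol, giving 0.43978 Al and 0.65967 O.
40.60 wt% SiO2 ÷ 60.083 g/mol = 0.67573 mol, giving 0.67573 Si and 1.35146 O.
Oxygen sums to 2.67934; scaling by 12/2.67934 = 4.47871 puts the formula on 12 O.
Al: 0.43978 × 4.47871 = 1.970 atoms per formula unit.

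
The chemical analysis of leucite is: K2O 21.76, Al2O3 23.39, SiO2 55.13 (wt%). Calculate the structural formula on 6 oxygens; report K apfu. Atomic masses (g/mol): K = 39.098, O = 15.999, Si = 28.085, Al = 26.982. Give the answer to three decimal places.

1.006 K apfu

21.76 wt% K2O ÷ 94.195 g/mol = 0.23101 mol, giving 0.46202 K and 0.23101 O.
23.39 wt% Al2O3 ÷ 101.961 g/mol = 0.22940 mol, giving 0.45880 Al and 0.68820 O.
55.13 wt% SiO2 ÷ 60.083 g/mol = 0.91756 mol, giving 0.91756 Si and 1.83512 O.
Oxygen sums to 2.75433; scaling by 6/2.75433 = 2.17839 puts the formula on 6 O.
K: 0.46202 × 2.17839 = 1.006 atoms per formula unit.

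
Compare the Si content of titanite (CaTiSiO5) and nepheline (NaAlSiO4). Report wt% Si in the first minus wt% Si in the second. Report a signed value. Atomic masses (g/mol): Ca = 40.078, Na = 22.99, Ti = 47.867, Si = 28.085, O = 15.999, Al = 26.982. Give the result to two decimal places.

-5.44 percentage points

M(CaTiSiO5) = 196.025 g/mol, so wt% Si = 28.085/196.025 × 100 = 14.33%.
M(NaAlSiO4) = 142.053 g/mol, so wt% Si = 28.085/142.053 × 100 = 19.77%.
14.33 − 19.77 = -5.44 pp.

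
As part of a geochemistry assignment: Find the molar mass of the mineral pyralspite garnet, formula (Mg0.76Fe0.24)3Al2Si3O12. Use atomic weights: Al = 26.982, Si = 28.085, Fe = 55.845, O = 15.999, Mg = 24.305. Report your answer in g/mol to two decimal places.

Mg: 2.28 × 24.305 = 55.4154
Fe: 0.72 × 55.845 = 40.2084
Al: 2 × 26.982 = 53.9640
Si: 3 × 28.085 = 84.2550
O: 12 × 15.999 = 191.9880
Summing the contributions gives the formula mass.

425.83 g/mol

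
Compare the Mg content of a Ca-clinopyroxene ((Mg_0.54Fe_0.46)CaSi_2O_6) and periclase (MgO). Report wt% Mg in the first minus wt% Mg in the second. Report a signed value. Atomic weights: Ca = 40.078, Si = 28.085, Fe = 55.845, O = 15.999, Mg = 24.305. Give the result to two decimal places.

First mineral: 13.125 g Mg in 231.055 g formula = 5.68 wt% Mg.
Second mineral: 24.305 g Mg in 40.304 g formula = 60.30 wt% Mg.
5.68% − 60.30% gives a difference of -54.62 percentage points.

-54.62 percentage points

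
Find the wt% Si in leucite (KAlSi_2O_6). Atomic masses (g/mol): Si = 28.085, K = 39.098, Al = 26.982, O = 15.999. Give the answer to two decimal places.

M(KAlSi_2O_6) = 218.244 g/mol.
Si contributes 2 × 28.085 = 56.170 g per mole.
56.170/218.244 = 0.2574 → 25.74%.

25.74 weight percent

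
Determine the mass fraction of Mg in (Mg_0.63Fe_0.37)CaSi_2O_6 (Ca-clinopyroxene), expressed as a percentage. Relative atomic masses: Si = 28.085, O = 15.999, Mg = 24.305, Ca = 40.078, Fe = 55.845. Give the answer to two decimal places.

Formula mass = 0.63×24.305 + 0.37×55.845 + 1×40.078 + 2×28.085 + 6×15.999 = 228.217 g/mol, of which 15.312 g is Mg.
So Mg makes up 15.312/228.217 = 0.0671 of the mass, i.e. 6.71%.

6.71 wt%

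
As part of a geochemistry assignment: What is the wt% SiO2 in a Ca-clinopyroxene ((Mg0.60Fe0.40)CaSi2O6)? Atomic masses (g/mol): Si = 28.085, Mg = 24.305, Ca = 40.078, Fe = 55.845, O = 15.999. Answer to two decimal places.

52.44 wt%

Formula mass = 229.163 g/mol.
2 Si → 2.0000 mol SiO2 per formula unit; M(SiO2) = 60.083, so SiO2 mass = 120.166 g.
120.166/229.163 × 100 = 52.44 wt%.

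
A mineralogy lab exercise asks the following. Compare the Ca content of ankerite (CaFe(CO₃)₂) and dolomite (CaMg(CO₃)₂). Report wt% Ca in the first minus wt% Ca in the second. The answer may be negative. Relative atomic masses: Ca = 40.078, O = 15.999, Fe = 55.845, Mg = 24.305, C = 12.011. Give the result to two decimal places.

-3.17 percentage points

First mineral: 40.078 g Ca in 215.939 g formula = 18.56 wt% Ca.
Second mineral: 40.078 g Ca in 184.399 g formula = 21.73 wt% Ca.
18.56% − 21.73% gives a difference of -3.17 percentage points.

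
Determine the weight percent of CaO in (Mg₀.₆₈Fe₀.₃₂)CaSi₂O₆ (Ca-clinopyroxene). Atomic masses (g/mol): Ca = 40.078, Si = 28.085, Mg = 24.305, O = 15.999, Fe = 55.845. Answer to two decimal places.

Molar mass of (Mg₀.₆₈Fe₀.₃₂)CaSi₂O₆ = 0.68*24.305 + 0.32*55.845 + 1*40.078 + 2*28.085 + 6*15.999 = 226.640 g/mol.
Each formula unit contains 1 Ca, equivalent to 1/1 = 1.0000 mol CaO.
M(CaO) = 1×40.078 + 1×15.999 = 56.077 g/mol.
Mass of CaO per formula unit = 1.0000 × 56.077 = 56.077 g.
CaO wt% = 56.077 / 226.640 × 100 = 24.74%.

24.74 wt%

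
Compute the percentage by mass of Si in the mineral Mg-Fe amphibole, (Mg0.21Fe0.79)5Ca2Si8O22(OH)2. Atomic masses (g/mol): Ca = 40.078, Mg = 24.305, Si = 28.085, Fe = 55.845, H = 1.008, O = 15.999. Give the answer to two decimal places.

Formula mass = 1.05*24.305 + 3.95*55.845 + 2*40.078 + 8*28.085 + 24*15.999 + 2*1.008 = 936.936 g/mol, of which 224.680 g is Si.
So Si makes up 224.680/936.936 = 0.2398 of the mass, i.e. 23.98%.

23.98 weight percent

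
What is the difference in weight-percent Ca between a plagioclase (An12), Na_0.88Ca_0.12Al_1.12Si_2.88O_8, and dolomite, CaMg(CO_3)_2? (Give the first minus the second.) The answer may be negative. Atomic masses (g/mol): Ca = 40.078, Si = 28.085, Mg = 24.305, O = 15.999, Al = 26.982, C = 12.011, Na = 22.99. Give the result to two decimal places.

-19.91 percentage points

M(Na_0.88Ca_0.12Al_1.12Si_2.88O_8) = 264.137 g/mol, so wt% Ca = 4.809/264.137 × 100 = 1.82%.
M(CaMg(CO_3)_2) = 184.399 g/mol, so wt% Ca = 40.078/184.399 × 100 = 21.73%.
1.82 − 21.73 = -19.91 pp.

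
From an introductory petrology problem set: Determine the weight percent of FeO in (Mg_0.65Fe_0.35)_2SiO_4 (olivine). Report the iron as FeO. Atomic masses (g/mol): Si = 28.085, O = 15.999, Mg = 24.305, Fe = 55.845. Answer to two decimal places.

M((Mg_0.65Fe_0.35)_2SiO_4) = 162.769 g/mol; M(FeO) = 71.844 g/mol.
Moles FeO per formula unit = 0.70 Fe ÷ 1 = 0.7000.
FeO fraction = (0.7000 × 71.844) / 162.769 = 50.291/162.769 = 0.3090.

30.90 wt%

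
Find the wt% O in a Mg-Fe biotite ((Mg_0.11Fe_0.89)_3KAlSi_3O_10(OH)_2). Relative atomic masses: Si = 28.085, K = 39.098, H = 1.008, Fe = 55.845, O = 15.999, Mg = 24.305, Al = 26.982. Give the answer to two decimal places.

M((Mg_0.11Fe_0.89)_3KAlSi_3O_10(OH)_2) = 501.466 g/mol.
O contributes 12 × 15.999 = 191.988 g per mole.
191.988/501.466 = 0.3829 → 38.29%.

38.29 weight percent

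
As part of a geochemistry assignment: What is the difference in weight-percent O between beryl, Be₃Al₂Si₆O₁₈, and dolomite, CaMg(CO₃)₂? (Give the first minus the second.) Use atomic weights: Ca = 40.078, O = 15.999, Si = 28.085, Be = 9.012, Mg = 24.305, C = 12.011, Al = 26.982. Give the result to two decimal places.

M(Be₃Al₂Si₆O₁₈) = 537.492 g/mol, so wt% O = 287.982/537.492 × 100 = 53.58%.
M(CaMg(CO₃)₂) = 184.399 g/mol, so wt% O = 95.994/184.399 × 100 = 52.06%.
53.58 − 52.06 = 1.52 pp.

1.52 percentage points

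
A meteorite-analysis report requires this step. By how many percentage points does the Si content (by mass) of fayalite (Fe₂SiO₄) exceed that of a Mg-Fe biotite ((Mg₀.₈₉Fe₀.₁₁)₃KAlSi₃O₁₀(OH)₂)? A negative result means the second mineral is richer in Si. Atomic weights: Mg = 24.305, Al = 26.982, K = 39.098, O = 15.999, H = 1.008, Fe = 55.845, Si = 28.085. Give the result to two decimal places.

-5.92 percentage points

Si in Fe₂SiO₄: molar mass 203.771 g/mol; 1×28.085 = 28.085 g → 13.78 wt%.
Si in (Mg₀.₈₉Fe₀.₁₁)₃KAlSi₃O₁₀(OH)₂: molar mass 427.662 g/mol; 3×28.085 = 84.255 g → 19.70 wt%.
Difference = 13.78 − 19.70 = -5.92 percentage points.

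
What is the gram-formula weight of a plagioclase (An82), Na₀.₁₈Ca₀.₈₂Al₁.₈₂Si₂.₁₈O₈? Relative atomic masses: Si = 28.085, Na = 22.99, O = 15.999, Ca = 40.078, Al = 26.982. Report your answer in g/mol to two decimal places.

275.33 g/mol

Na: 0.18 × 22.99 = 4.1382
Ca: 0.82 × 40.078 = 32.8640
Al: 1.82 × 26.982 = 49.1072
Si: 2.18 × 28.085 = 61.2253
O: 8 × 15.999 = 127.9920
Summing the contributions gives the formula mass.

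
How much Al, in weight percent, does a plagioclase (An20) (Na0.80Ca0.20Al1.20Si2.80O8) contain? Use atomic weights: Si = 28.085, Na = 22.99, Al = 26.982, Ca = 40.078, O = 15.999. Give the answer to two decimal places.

M(Na0.80Ca0.20Al1.20Si2.80O8) = 265.416 g/mol.
Al contributes 1.20 × 26.982 = 32.378 g per mole.
32.378/265.416 = 0.1220 → 12.20%.

12.20 weight percent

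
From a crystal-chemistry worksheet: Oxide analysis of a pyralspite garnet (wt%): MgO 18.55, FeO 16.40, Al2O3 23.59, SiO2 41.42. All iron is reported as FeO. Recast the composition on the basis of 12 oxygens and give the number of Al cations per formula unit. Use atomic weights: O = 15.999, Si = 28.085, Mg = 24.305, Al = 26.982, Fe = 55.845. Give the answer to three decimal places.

2.011 Al apfu

MgO (M=40.304): mol = 0.46025; Mg = 0.46025, O = 0.46025.
FeO (M=71.844): mol = 0.22827; Fe = 0.22827, O = 0.22827.
Al2O3 (M=101.961): mol = 0.23136; Al = 0.46272, O = 0.69408.
SiO2 (M=60.083): mol = 0.68938; Si = 0.68938, O = 1.37876.
ΣO = 2.76136; factor = 12/ΣO = 4.34568.
Al apfu = 0.46272 × 4.34568 = 2.011.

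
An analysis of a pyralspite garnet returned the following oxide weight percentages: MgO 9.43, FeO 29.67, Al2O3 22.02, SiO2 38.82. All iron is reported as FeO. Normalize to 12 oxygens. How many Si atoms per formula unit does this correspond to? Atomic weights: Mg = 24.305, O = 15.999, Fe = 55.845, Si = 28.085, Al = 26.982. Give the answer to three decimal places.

2.997 Si apfu

MgO: 9.43/40.304 = 0.23397 mol → 0.23397 mol Mg, 0.23397 mol O.
FeO: 29.67/71.844 = 0.41298 mol → 0.41298 mol Fe, 0.41298 mol O.
Al2O3: 22.02/101.961 = 0.21596 mol → 0.43192 mol Al, 0.64788 mol O.
SiO2: 38.82/60.083 = 0.64611 mol → 0.64611 mol Si, 1.29222 mol O.
Total oxygen = 2.58705 mol. Normalization factor = 12/2.58705 = 4.63849.
Si per 12 O = 0.64611 × 4.63849 = 2.997.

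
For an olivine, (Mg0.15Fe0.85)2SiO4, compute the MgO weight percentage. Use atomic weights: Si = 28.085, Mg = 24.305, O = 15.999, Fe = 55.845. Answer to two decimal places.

M((Mg0.15Fe0.85)2SiO4) = 194.309 g/mol; M(MgO) = 40.304 g/mol.
Moles MgO per formula unit = 0.30 Mg ÷ 1 = 0.3000.
MgO fraction = (0.3000 × 40.304) / 194.309 = 12.091/194.309 = 0.0622.

6.22 wt%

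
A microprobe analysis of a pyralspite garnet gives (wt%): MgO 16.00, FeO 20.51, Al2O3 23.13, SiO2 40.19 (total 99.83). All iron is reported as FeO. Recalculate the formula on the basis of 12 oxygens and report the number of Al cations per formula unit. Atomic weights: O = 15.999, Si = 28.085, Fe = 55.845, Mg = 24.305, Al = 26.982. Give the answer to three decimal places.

2.016 Al apfu

MgO: 16.00/40.304 = 0.39698 mol → 0.39698 mol Mg, 0.39698 mol O.
FeO: 20.51/71.844 = 0.28548 mol → 0.28548 mol Fe, 0.28548 mol O.
Al2O3: 23.13/101.961 = 0.22685 mol → 0.45370 mol Al, 0.68055 mol O.
SiO2: 40.19/60.083 = 0.66891 mol → 0.66891 mol Si, 1.33782 mol O.
Total oxygen = 2.70083 mol. Normalization factor = 12/2.70083 = 4.44308.
Al per 12 O = 0.45370 × 4.44308 = 2.016.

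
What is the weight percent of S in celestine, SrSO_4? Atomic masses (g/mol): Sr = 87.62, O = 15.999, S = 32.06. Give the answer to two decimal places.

Formula mass = 1*87.62 + 1*32.06 + 4*15.999 = 183.676 g/mol, of which 32.060 g is S.
So S makes up 32.060/183.676 = 0.1745 of the mass, i.e. 17.45%.

17.45 weight percent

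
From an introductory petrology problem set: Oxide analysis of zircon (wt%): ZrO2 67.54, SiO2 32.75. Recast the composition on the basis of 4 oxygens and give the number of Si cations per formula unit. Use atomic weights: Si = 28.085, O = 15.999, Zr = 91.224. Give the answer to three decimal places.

ZrO2: 67.54/123.222 = 0.54812 mol → 0.54812 mol Zr, 1.09624 mol O.
SiO2: 32.75/60.083 = 0.54508 mol → 0.54508 mol Si, 1.09016 mol O.
Total oxygen = 2.18640 mol. Normalization factor = 4/2.18640 = 1.82949.
Si per 4 O = 0.54508 × 1.82949 = 0.997.

0.997 Si apfu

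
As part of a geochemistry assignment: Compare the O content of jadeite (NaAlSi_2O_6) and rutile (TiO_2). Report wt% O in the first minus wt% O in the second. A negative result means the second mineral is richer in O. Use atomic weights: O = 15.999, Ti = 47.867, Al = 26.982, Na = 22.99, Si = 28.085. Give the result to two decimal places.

M(NaAlSi_2O_6) = 202.136 g/mol, so wt% O = 95.994/202.136 × 100 = 47.49%.
M(TiO_2) = 79.865 g/mol, so wt% O = 31.998/79.865 × 100 = 40.07%.
47.49 − 40.07 = 7.42 pp.

7.42 percentage points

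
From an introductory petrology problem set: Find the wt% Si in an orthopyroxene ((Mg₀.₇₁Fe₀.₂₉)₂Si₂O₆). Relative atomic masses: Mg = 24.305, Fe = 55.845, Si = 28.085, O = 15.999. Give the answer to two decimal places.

25.64 mass %

Formula mass = 1.42·24.305 + 0.58·55.845 + 2·28.085 + 6·15.999 = 219.067 g/mol, of which 56.170 g is Si.
So Si makes up 56.170/219.067 = 0.2564 of the mass, i.e. 25.64%.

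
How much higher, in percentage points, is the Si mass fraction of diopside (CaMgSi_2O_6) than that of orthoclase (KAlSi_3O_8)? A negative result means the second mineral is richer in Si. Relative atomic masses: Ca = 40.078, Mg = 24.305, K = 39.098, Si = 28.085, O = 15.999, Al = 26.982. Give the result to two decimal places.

-4.33 percentage points

Si in CaMgSi_2O_6: molar mass 216.547 g/mol; 2×28.085 = 56.170 g → 25.94 wt%.
Si in KAlSi_3O_8: molar mass 278.327 g/mol; 3×28.085 = 84.255 g → 30.27 wt%.
Difference = 25.94 − 30.27 = -4.33 percentage points.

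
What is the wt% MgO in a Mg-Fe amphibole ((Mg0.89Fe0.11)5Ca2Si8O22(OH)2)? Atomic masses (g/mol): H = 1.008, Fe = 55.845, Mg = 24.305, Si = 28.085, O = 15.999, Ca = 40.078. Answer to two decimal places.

Formula mass = 829.700 g/mol.
4.45 Mg → 4.4500 mol MgO per formula unit; M(MgO) = 40.304, so MgO mass = 179.353 g.
179.353/829.700 × 100 = 21.62 wt%.

21.62 wt%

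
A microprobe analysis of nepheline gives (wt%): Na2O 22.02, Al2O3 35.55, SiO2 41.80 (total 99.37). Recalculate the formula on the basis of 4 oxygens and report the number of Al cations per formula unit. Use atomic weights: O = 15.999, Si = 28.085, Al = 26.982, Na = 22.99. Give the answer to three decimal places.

0.999 Al apfu

Na2O (M=61.979): mol = 0.35528; Na = 0.71056, O = 0.35528.
Al2O3 (M=101.961): mol = 0.34866; Al = 0.69732, O = 1.04598.
SiO2 (M=60.083): mol = 0.69570; Si = 0.69570, O = 1.39140.
ΣO = 2.79266; factor = 4/ΣO = 1.43233.
Al apfu = 0.69732 × 1.43233 = 0.999.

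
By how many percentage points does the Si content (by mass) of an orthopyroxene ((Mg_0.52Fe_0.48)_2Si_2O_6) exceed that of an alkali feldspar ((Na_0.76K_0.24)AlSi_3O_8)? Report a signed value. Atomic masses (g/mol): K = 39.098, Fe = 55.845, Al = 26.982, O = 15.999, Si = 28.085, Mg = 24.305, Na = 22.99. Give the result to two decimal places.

-7.35 percentage points

M((Mg_0.52Fe_0.48)_2Si_2O_6) = 231.052 g/mol, so wt% Si = 56.170/231.052 × 100 = 24.31%.
M((Na_0.76K_0.24)AlSi_3O_8) = 266.085 g/mol, so wt% Si = 84.255/266.085 × 100 = 31.66%.
24.31 − 31.66 = -7.35 pp.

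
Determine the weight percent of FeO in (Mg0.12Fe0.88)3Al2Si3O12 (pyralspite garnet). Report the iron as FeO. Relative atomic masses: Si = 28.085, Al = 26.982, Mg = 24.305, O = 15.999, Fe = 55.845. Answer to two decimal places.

39.00 wt%

M((Mg0.12Fe0.88)3Al2Si3O12) = 486.388 g/mol; M(FeO) = 71.844 g/mol.
Moles FeO per formula unit = 2.64 Fe ÷ 1 = 2.6400.
FeO fraction = (2.6400 × 71.844) / 486.388 = 189.668/486.388 = 0.3900.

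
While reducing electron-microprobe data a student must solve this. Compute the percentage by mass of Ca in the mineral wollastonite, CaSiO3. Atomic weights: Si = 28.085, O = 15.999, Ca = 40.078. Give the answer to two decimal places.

M(CaSiO3) = 116.160 g/mol.
Ca contributes 1 × 40.078 = 40.078 g per mole.
40.078/116.160 = 0.3450 → 34.50%.

34.50 weight percent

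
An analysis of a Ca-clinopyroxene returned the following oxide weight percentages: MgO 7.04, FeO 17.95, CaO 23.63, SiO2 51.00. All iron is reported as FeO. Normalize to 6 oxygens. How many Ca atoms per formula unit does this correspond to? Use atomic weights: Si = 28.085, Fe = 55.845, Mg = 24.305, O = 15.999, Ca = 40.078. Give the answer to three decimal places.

MgO: 7.04/40.304 = 0.17467 mol → 0.17467 mol Mg, 0.17467 mol O.
FeO: 17.95/71.844 = 0.24985 mol → 0.24985 mol Fe, 0.24985 mol O.
CaO: 23.63/56.077 = 0.42138 mol → 0.42138 mol Ca, 0.42138 mol O.
SiO2: 51.00/60.083 = 0.84883 mol → 0.84883 mol Si, 1.69766 mol O.
Total oxygen = 2.54356 mol. Normalization factor = 6/2.54356 = 2.35890.
Ca per 6 O = 0.42138 × 2.35890 = 0.994.

0.994 Ca apfu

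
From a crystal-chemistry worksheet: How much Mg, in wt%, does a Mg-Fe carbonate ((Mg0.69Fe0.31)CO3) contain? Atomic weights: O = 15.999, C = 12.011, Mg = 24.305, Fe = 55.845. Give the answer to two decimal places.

17.82 wt%

Molar mass of (Mg0.69Fe0.31)CO3: 0.69·24.305 + 0.31·55.845 + 1·12.011 + 3·15.999 = 94.090 g/mol.
Mass of Mg per formula unit: 0.69 × 24.305 = 16.770 g.
Weight fraction Mg = 16.770 / 94.090 = 0.1782.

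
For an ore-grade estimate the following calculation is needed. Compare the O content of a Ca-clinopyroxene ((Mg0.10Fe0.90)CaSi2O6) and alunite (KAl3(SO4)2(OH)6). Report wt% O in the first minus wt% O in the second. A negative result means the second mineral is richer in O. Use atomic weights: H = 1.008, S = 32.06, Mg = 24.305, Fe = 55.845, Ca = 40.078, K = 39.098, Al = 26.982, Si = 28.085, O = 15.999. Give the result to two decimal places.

-14.89 percentage points

M((Mg0.10Fe0.90)CaSi2O6) = 244.933 g/mol, so wt% O = 95.994/244.933 × 100 = 39.19%.
M(KAl3(SO4)2(OH)6) = 414.198 g/mol, so wt% O = 223.986/414.198 × 100 = 54.08%.
39.19 − 54.08 = -14.89 pp.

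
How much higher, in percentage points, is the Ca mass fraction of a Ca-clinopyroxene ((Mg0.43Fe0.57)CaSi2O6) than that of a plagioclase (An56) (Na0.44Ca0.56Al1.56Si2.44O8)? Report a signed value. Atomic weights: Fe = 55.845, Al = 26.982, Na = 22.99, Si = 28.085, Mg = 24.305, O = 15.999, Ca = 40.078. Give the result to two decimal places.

M((Mg0.43Fe0.57)CaSi2O6) = 234.525 g/mol, so wt% Ca = 40.078/234.525 × 100 = 17.09%.
M(Na0.44Ca0.56Al1.56Si2.44O8) = 271.171 g/mol, so wt% Ca = 22.444/271.171 × 100 = 8.28%.
17.09 − 8.28 = 8.81 pp.

8.81 percentage points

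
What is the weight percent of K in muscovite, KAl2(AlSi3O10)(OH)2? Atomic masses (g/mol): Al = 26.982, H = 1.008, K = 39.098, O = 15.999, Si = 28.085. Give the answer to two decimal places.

Formula mass = 1×39.098 + 3×26.982 + 3×28.085 + 12×15.999 + 2×1.008 = 398.303 g/mol, of which 39.098 g is K.
So K makes up 39.098/398.303 = 0.0982 of the mass, i.e. 9.82%.

9.82 weight percent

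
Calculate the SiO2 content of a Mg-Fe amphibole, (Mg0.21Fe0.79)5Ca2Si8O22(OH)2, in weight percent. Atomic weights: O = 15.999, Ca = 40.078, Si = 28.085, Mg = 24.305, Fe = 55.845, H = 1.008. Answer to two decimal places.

Molar mass of (Mg0.21Fe0.79)5Ca2Si8O22(OH)2 = 1.05·24.305 + 3.95·55.845 + 2·40.078 + 8·28.085 + 24·15.999 + 2·1.008 = 936.936 g/mol.
Each formula unit contains 8 Si, equivalent to 8/1 = 8.0000 mol SiO2.
M(SiO2) = 1×28.085 + 2×15.999 = 60.083 g/mol.
Mass of SiO2 per formula unit = 8.0000 × 60.083 = 480.664 g.
SiO2 wt% = 480.664 / 936.936 × 100 = 51.30%.

51.30 wt%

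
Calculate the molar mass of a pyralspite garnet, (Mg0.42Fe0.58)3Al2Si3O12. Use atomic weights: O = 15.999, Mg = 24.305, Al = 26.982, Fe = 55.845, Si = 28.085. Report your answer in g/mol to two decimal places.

M = 1.26*24.305 + 1.74*55.845 + 2*26.982 + 3*28.085 + 12*15.999

458.00 g/mol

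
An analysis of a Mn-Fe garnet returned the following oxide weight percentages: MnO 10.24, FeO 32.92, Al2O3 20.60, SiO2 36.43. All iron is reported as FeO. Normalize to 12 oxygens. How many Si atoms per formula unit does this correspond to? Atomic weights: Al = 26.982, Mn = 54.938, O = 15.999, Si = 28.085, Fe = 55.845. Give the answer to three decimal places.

3.005 Si apfu

MnO: 10.24/70.937 = 0.14435 mol → 0.14435 mol Mn, 0.14435 mol O.
FeO: 32.92/71.844 = 0.45822 mol → 0.45822 mol Fe, 0.45822 mol O.
Al2O3: 20.60/101.961 = 0.20204 mol → 0.40408 mol Al, 0.60612 mol O.
SiO2: 36.43/60.083 = 0.60633 mol → 0.60633 mol Si, 1.21266 mol O.
Total oxygen = 2.42135 mol. Normalization factor = 12/2.42135 = 4.95591.
Si per 12 O = 0.60633 × 4.95591 = 3.005.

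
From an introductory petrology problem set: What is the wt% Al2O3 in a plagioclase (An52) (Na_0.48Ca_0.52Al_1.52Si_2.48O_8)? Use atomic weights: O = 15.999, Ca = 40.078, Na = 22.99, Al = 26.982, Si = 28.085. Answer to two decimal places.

28.64 wt%

M(Na_0.48Ca_0.52Al_1.52Si_2.48O_8) = 270.531 g/mol; M(Al2O3) = 101.961 g/mol.
Moles Al2O3 per formula unit = 1.52 Al ÷ 2 = 0.7600.
Al2O3 fraction = (0.7600 × 101.961) / 270.531 = 77.490/270.531 = 0.2864.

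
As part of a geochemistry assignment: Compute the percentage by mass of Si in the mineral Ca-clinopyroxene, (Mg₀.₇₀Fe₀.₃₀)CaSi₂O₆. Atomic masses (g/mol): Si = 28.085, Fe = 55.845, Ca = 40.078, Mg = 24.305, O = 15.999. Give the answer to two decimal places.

24.85 mass %

Formula mass = 0.70*24.305 + 0.30*55.845 + 1*40.078 + 2*28.085 + 6*15.999 = 226.009 g/mol, of which 56.170 g is Si.
So Si makes up 56.170/226.009 = 0.2485 of the mass, i.e. 24.85%.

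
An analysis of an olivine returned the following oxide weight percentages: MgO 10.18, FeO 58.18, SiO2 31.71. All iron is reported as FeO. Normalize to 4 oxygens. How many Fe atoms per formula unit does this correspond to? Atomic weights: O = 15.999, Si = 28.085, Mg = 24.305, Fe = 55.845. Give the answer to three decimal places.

10.18 wt% MgO ÷ 40.304 g/mol = 0.25258 mol, giving 0.25258 Mg and 0.25258 O.
58.18 wt% FeO ÷ 71.844 g/mol = 0.80981 mol, giving 0.80981 Fe and 0.80981 O.
31.71 wt% SiO2 ÷ 60.083 g/mol = 0.52777 mol, giving 0.52777 Si and 1.05554 O.
Oxygen sums to 2.11793; scaling by 4/2.11793 = 1.88864 puts the formula on 4 O.
Fe: 0.80981 × 1.88864 = 1.529 atoms per formula unit.

1.529 Fe apfu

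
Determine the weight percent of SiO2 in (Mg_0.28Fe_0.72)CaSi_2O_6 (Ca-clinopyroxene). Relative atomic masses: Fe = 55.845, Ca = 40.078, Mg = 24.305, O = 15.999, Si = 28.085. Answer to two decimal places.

50.22 wt%

Molar mass of (Mg_0.28Fe_0.72)CaSi_2O_6 = 0.28*24.305 + 0.72*55.845 + 1*40.078 + 2*28.085 + 6*15.999 = 239.256 g/mol.
Each formula unit contains 2 Si, equivalent to 2/1 = 2.0000 mol SiO2.
M(SiO2) = 1×28.085 + 2×15.999 = 60.083 g/mol.
Mass of SiO2 per formula unit = 2.0000 × 60.083 = 120.166 g.
SiO2 wt% = 120.166 / 239.256 × 100 = 50.22%.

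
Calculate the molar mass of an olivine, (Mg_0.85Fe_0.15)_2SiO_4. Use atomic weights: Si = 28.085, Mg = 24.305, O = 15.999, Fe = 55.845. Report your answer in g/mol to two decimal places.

150.15 g/mol

Mg: 1.70 × 24.305 = 41.3185
Fe: 0.30 × 55.845 = 16.7535
Si: 1 × 28.085 = 28.0850
O: 4 × 15.999 = 63.9960
Summing the contributions gives the formula mass.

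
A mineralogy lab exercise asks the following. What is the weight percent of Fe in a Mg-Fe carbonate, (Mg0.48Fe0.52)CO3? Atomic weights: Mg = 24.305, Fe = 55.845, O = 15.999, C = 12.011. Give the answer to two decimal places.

M((Mg0.48Fe0.52)CO3) = 100.714 g/mol.
Fe contributes 0.52 × 55.845 = 29.039 g per mole.
29.039/100.714 = 0.2883 → 28.83%.

28.83 weight percent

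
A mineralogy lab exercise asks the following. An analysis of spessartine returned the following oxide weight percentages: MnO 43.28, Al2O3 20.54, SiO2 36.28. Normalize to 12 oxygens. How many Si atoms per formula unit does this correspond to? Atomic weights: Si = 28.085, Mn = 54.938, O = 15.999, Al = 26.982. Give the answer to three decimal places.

2.992 Si apfu

43.28 wt% MnO ÷ 70.937 g/mol = 0.61012 mol, giving 0.61012 Mn and 0.61012 O.
20.54 wt% Al2O3 ÷ 101.961 g/mol = 0.20145 mol, giving 0.40290 Al and 0.60435 O.
36.28 wt% SiO2 ÷ 60.083 g/mol = 0.60383 mol, giving 0.60383 Si and 1.20766 O.
Oxygen sums to 2.42213; scaling by 12/2.42213 = 4.95432 puts the formula on 12 O.
Si: 0.60383 × 4.95432 = 2.992 atoms per formula unit.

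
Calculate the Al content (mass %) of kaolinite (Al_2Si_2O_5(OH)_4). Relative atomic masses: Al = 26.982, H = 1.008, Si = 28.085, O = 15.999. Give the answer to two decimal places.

20.90 mass %

M(Al_2Si_2O_5(OH)_4) = 258.157 g/mol.
Al contributes 2 × 26.982 = 53.964 g per mole.
53.964/258.157 = 0.2090 → 20.90%.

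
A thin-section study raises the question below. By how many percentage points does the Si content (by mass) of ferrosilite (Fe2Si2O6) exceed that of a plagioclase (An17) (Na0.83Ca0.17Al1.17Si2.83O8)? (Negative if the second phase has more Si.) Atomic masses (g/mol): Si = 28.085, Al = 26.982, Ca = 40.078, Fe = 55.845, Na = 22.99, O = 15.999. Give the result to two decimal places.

M(Fe2Si2O6) = 263.854 g/mol, so wt% Si = 56.170/263.854 × 100 = 21.29%.
M(Na0.83Ca0.17Al1.17Si2.83O8) = 264.936 g/mol, so wt% Si = 79.481/264.936 × 100 = 30.00%.
21.29 − 30.00 = -8.71 pp.

-8.71 percentage points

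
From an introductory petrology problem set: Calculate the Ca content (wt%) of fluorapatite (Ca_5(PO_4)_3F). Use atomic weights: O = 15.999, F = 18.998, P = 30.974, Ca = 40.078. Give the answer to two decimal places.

39.74 wt%

Molar mass of Ca_5(PO_4)_3F: 5*40.078 + 3*30.974 + 12*15.999 + 1*18.998 = 504.298 g/mol.
Mass of Ca per formula unit: 5 × 40.078 = 200.390 g.
Weight fraction Ca = 200.390 / 504.298 = 0.3974.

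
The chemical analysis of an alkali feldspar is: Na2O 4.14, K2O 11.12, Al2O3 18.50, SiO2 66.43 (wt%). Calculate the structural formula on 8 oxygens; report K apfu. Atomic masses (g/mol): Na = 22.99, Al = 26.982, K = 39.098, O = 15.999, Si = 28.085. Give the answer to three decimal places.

0.642 K apfu

Na2O: 4.14/61.979 = 0.06680 mol → 0.13360 mol Na, 0.06680 mol O.
K2O: 11.12/94.195 = 0.11805 mol → 0.23610 mol K, 0.11805 mol O.
Al2O3: 18.50/101.961 = 0.18144 mol → 0.36288 mol Al, 0.54432 mol O.
SiO2: 66.43/60.083 = 1.10564 mol → 1.10564 mol Si, 2.21128 mol O.
Total oxygen = 2.94045 mol. Normalization factor = 8/2.94045 = 2.72067.
K per 8 O = 0.23610 × 2.72067 = 0.642.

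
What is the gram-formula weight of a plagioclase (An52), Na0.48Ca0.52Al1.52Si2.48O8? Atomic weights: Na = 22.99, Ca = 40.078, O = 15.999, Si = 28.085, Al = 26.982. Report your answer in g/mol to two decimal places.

270.53 g/mol

The formula mass is the sum 0.48*22.99 + 0.52*40.078 + 1.52*26.982 + 2.48*28.085 + 8*15.999.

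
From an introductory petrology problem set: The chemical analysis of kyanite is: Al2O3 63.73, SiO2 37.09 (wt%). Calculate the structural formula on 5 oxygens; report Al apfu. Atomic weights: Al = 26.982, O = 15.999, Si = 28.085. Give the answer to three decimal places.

Al2O3 (M=101.961): mol = 0.62504; Al = 1.25008, O = 1.87512.
SiO2 (M=60.083): mol = 0.61731; Si = 0.61731, O = 1.23462.
ΣO = 3.10974; factor = 5/ΣO = 1.60785.
Al apfu = 1.25008 × 1.60785 = 2.010.

2.010 Al apfu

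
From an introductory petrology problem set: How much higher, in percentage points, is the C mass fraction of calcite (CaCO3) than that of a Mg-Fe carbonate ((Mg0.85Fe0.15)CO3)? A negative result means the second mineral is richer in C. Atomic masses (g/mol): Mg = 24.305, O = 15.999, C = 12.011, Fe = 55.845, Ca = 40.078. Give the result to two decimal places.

-1.49 percentage points

M(CaCO3) = 100.086 g/mol, so wt% C = 12.011/100.086 × 100 = 12.00%.
M((Mg0.85Fe0.15)CO3) = 89.044 g/mol, so wt% C = 12.011/89.044 × 100 = 13.49%.
12.00 − 13.49 = -1.49 pp.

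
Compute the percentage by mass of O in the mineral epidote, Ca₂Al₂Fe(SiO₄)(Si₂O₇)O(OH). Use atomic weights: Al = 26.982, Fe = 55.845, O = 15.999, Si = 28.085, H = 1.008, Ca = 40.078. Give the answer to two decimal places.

Formula mass = 2·40.078 + 2·26.982 + 1·55.845 + 3·28.085 + 13·15.999 + 1·1.008 = 483.215 g/mol, of which 207.987 g is O.
So O makes up 207.987/483.215 = 0.4304 of the mass, i.e. 43.04%.

43.04 weight percent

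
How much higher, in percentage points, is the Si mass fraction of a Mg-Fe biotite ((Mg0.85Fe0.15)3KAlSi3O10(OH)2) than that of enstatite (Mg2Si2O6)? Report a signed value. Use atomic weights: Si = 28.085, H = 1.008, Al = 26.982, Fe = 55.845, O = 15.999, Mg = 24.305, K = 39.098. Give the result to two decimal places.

First mineral: 84.255 g Si in 431.447 g formula = 19.53 wt% Si.
Second mineral: 56.170 g Si in 200.774 g formula = 27.98 wt% Si.
19.53% − 27.98% gives a difference of -8.45 percentage points.

-8.45 percentage points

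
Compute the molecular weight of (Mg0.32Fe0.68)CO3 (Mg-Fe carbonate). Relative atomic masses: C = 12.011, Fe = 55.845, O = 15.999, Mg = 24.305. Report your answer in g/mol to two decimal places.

M = 0.32·24.305 + 0.68·55.845 + 1·12.011 + 3·15.999

105.76 g/mol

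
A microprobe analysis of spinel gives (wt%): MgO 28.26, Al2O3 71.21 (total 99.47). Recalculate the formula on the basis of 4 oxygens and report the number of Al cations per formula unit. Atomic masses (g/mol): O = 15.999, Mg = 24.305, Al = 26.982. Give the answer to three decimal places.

1.998 Al apfu

MgO (M=40.304): mol = 0.70117; Mg = 0.70117, O = 0.70117.
Al2O3 (M=101.961): mol = 0.69840; Al = 1.39680, O = 2.09520.
ΣO = 2.79637; factor = 4/ΣO = 1.43043.
Al apfu = 1.39680 × 1.43043 = 1.998.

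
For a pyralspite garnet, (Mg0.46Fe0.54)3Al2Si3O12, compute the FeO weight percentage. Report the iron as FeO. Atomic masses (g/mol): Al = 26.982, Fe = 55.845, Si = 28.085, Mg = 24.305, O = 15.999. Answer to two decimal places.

Molar mass of (Mg0.46Fe0.54)3Al2Si3O12 = 1.38·24.305 + 1.62·55.845 + 2·26.982 + 3·28.085 + 12·15.999 = 454.217 g/mol.
Each formula unit contains 1.62 Fe, equivalent to 1.62/1 = 1.6200 mol FeO.
M(FeO) = 1×55.845 + 1×15.999 = 71.844 g/mol.
Mass of FeO per formula unit = 1.6200 × 71.844 = 116.387 g.
FeO wt% = 116.387 / 454.217 × 100 = 25.62%.

25.62 wt%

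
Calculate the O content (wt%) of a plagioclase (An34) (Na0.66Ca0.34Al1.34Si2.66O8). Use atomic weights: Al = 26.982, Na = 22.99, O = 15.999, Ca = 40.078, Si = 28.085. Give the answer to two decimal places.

Molar mass of Na0.66Ca0.34Al1.34Si2.66O8: 0.66×22.99 + 0.34×40.078 + 1.34×26.982 + 2.66×28.085 + 8×15.999 = 267.654 g/mol.
Mass of O per formula unit: 8 × 15.999 = 127.992 g.
Weight fraction O = 127.992 / 267.654 = 0.4782.

47.82 wt%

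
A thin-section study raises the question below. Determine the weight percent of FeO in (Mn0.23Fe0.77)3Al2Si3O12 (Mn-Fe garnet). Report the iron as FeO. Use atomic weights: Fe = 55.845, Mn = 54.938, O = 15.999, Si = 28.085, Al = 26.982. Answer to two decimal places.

33.38 wt%

M((Mn0.23Fe0.77)3Al2Si3O12) = 497.116 g/mol; M(FeO) = 71.844 g/mol.
Moles FeO per formula unit = 2.31 Fe ÷ 1 = 2.3100.
FeO fraction = (2.3100 × 71.844) / 497.116 = 165.960/497.116 = 0.3338.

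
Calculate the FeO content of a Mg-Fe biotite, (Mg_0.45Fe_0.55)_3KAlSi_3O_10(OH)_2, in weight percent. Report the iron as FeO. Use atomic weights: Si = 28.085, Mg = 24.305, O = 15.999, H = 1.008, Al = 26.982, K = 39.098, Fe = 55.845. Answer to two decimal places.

25.26 wt%

Formula mass = 469.295 g/mol.
1.65 Fe → 1.6500 mol FeO per formula unit; M(FeO) = 71.844, so FeO mass = 118.543 g.
118.543/469.295 × 100 = 25.26 wt%.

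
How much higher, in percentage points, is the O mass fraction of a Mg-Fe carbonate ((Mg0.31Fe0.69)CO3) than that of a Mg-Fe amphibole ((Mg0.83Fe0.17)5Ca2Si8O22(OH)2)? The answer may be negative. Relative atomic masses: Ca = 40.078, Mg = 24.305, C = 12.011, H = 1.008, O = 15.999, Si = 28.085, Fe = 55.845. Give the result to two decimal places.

-0.51 percentage points

First mineral: 47.997 g O in 106.076 g formula = 45.25 wt% O.
Second mineral: 383.976 g O in 839.162 g formula = 45.76 wt% O.
45.25% − 45.76% gives a difference of -0.51 percentage points.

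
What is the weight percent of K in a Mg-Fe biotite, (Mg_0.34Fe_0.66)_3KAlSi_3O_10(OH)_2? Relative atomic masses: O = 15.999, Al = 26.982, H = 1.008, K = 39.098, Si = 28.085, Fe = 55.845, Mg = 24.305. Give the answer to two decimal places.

M((Mg_0.34Fe_0.66)_3KAlSi_3O_10(OH)_2) = 479.703 g/mol.
K contributes 1 × 39.098 = 39.098 g per mole.
39.098/479.703 = 0.0815 → 8.15%.

8.15 mass %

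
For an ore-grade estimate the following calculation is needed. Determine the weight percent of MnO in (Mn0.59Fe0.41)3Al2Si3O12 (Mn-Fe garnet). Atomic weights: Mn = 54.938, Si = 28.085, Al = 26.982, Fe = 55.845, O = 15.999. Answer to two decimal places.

25.31 wt%

Molar mass of (Mn0.59Fe0.41)3Al2Si3O12 = 1.77×54.938 + 1.23×55.845 + 2×26.982 + 3×28.085 + 12×15.999 = 496.137 g/mol.
Each formula unit contains 1.77 Mn, equivalent to 1.77/1 = 1.7700 mol MnO.
M(MnO) = 1×54.938 + 1×15.999 = 70.937 g/mol.
Mass of MnO per formula unit = 1.7700 × 70.937 = 125.558 g.
MnO wt% = 125.558 / 496.137 × 100 = 25.31%.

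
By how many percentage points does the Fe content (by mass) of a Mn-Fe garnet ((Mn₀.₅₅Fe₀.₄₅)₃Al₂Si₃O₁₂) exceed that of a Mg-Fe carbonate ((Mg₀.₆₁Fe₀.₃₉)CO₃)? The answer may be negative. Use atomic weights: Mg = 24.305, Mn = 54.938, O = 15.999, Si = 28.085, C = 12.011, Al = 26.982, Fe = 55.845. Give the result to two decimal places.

Fe in (Mn₀.₅₅Fe₀.₄₅)₃Al₂Si₃O₁₂: molar mass 496.245 g/mol; 1.35×55.845 = 75.391 g → 15.19 wt%.
Fe in (Mg₀.₆₁Fe₀.₃₉)CO₃: molar mass 96.614 g/mol; 0.39×55.845 = 21.780 g → 22.54 wt%.
Difference = 15.19 − 22.54 = -7.35 percentage points.

-7.35 percentage points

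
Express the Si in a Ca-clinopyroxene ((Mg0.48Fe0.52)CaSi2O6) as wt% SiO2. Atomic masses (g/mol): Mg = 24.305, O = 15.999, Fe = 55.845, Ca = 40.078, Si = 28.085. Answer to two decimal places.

Molar mass of (Mg0.48Fe0.52)CaSi2O6 = 0.48*24.305 + 0.52*55.845 + 1*40.078 + 2*28.085 + 6*15.999 = 232.948 g/mol.
Each formula unit contains 2 Si, equivalent to 2/1 = 2.0000 mol SiO2.
M(SiO2) = 1×28.085 + 2×15.999 = 60.083 g/mol.
Mass of SiO2 per formula unit = 2.0000 × 60.083 = 120.166 g.
SiO2 wt% = 120.166 / 232.948 × 100 = 51.58%.

51.58 wt%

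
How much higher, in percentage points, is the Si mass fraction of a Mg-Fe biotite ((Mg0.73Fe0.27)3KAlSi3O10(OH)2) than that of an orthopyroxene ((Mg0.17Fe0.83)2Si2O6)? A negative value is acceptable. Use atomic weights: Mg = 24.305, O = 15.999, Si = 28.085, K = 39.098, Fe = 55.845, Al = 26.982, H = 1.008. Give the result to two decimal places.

-3.16 percentage points

First mineral: 84.255 g Si in 442.801 g formula = 19.03 wt% Si.
Second mineral: 56.170 g Si in 253.130 g formula = 22.19 wt% Si.
19.03% − 22.19% gives a difference of -3.16 percentage points.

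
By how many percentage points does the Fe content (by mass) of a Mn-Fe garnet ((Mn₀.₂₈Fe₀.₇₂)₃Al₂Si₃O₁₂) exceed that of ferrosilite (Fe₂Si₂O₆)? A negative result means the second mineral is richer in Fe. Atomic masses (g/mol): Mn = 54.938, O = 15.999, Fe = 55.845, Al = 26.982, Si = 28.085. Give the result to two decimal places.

Fe in (Mn₀.₂₈Fe₀.₇₂)₃Al₂Si₃O₁₂: molar mass 496.980 g/mol; 2.16×55.845 = 120.625 g → 24.27 wt%.
Fe in Fe₂Si₂O₆: molar mass 263.854 g/mol; 2×55.845 = 111.690 g → 42.33 wt%.
Difference = 24.27 − 42.33 = -18.06 percentage points.

-18.06 percentage points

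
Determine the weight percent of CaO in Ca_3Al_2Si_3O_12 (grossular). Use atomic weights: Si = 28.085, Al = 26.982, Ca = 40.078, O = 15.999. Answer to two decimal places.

Molar mass of Ca_3Al_2Si_3O_12 = 3×40.078 + 2×26.982 + 3×28.085 + 12×15.999 = 450.441 g/mol.
Each formula unit contains 3 Ca, equivalent to 3/1 = 3.0000 mol CaO.
M(CaO) = 1×40.078 + 1×15.999 = 56.077 g/mol.
Mass of CaO per formula unit = 3.0000 × 56.077 = 168.231 g.
CaO wt% = 168.231 / 450.441 × 100 = 37.35%.

37.35 wt%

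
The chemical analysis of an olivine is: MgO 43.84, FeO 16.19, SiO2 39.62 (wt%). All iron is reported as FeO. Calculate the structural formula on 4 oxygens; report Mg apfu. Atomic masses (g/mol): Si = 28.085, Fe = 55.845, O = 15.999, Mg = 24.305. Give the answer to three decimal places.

1.653 Mg apfu

43.84 wt% MgO ÷ 40.304 g/mol = 1.08773 mol, giving 1.08773 Mg and 1.08773 O.
16.19 wt% FeO ÷ 71.844 g/mol = 0.22535 mol, giving 0.22535 Fe and 0.22535 O.
39.62 wt% SiO2 ÷ 60.083 g/mol = 0.65942 mol, giving 0.65942 Si and 1.31884 O.
Oxygen sums to 2.63192; scaling by 4/2.63192 = 1.51980 puts the formula on 4 O.
Mg: 1.08773 × 1.51980 = 1.653 atoms per formula unit.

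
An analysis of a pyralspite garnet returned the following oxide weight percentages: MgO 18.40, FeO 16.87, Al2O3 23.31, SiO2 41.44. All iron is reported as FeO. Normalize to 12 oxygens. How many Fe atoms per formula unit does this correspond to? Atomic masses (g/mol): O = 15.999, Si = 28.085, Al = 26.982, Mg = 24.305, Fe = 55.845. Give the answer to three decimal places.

1.022 Fe apfu

18.40 wt% MgO ÷ 40.304 g/mol = 0.45653 mol, giving 0.45653 Mg and 0.45653 O.
16.87 wt% FeO ÷ 71.844 g/mol = 0.23481 mol, giving 0.23481 Fe and 0.23481 O.
23.31 wt% Al2O3 ÷ 101.961 g/mol = 0.22862 mol, giving 0.45724 Al and 0.68586 O.
41.44 wt% SiO2 ÷ 60.083 g/mol = 0.68971 mol, giving 0.68971 Si and 1.37942 O.
Oxygen sums to 2.75662; scaling by 12/2.75662 = 4.35316 puts the formula on 12 O.
Fe: 0.23481 × 4.35316 = 1.022 atoms per formula unit.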